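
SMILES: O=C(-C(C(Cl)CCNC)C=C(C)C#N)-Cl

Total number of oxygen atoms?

The symbol for oxygen appears 1 time in the SMILES.

1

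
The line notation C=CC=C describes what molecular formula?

C4H6

Heavy atoms from the SMILES: 4 C.
Implicit hydrogens by atom environment:
  2 × C: 2 H each → 4
  2 × C: 1 H each → 2
  Total hydrogens = 6.
Molecular formula: C4H6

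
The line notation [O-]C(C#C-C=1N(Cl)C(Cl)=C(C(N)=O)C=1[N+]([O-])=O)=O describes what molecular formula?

C8H2Cl2N3O5-

Heavy atoms from the SMILES: 8 C, 2 Cl, 3 N, 5 O.
Implicit hydrogens by atom environment:
  4 × C (aromatic): no H
  4 × C: no H
  3 × O: no H
  2 × Cl: no H
  2 × O (charge -1): no H
  1 × N: 2 H
  1 × N (aromatic): no H
  1 × N (charge +1): no H
  Total hydrogens = 2.
Net charge -1.
Molecular formula: C8H2Cl2N3O5-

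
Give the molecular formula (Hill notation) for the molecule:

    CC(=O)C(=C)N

Heavy atoms from the SMILES: 4 C, 1 N, 1 O.
Implicit hydrogens by atom environment:
  2 × C: no H
  1 × C: 3 H
  1 × C: 2 H
  1 × N: 2 H
  1 × O: no H
  Total hydrogens = 7.
Molecular formula: C4H7NO

C4H7NO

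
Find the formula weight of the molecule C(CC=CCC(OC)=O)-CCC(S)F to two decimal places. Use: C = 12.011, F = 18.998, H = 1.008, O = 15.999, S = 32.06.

Molecular formula: C10H17FO2S.
M = 10×12.011 + 1×18.998 + 17×1.008 + 2×15.999 + 1×32.06 = 220.30 g/mol.

220.30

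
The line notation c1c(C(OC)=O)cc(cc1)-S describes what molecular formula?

C8H8O2S

Heavy atoms from the SMILES: 8 C, 2 O, 1 S.
Implicit hydrogens by atom environment:
  4 × C (aromatic): 1 H each → 4
  2 × C (aromatic): no H
  2 × O: no H
  1 × C: 3 H
  1 × C: no H
  1 × S: 1 H
  Total hydrogens = 8.
Molecular formula: C8H8O2S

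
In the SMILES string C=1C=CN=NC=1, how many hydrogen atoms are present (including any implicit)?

Hydrogens are implicit in SMILES; fill each atom to its normal valence:
  4 × C (aromatic): 1 H each → 4
  2 × N (aromatic): no H
  Total hydrogens = 4.

4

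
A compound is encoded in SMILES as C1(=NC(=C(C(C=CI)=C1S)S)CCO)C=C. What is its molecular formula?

C11H12INOS2

Heavy atoms from the SMILES: 11 C, 1 I, 1 N, 1 O, 2 S.
Implicit hydrogens by atom environment:
  5 × C (aromatic): no H
  3 × C: 2 H each → 6
  3 × C: 1 H each → 3
  2 × S: 1 H each → 2
  1 × I: no H
  1 × N (aromatic): no H
  1 × O: 1 H
  Total hydrogens = 12.
Molecular formula: C11H12INOS2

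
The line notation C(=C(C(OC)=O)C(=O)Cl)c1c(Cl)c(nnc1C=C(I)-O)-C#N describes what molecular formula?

Heavy atoms from the SMILES: 12 C, 2 Cl, 1 I, 3 N, 4 O.
Implicit hydrogens by atom environment:
  5 × C: no H
  4 × C (aromatic): no H
  3 × O: no H
  2 × C: 1 H each → 2
  2 × Cl: no H
  2 × N (aromatic): no H
  1 × C: 3 H
  1 × I: no H
  1 × N: no H
  1 × O: 1 H
  Total hydrogens = 6.
Molecular formula: C12H6Cl2IN3O4

C12H6Cl2IN3O4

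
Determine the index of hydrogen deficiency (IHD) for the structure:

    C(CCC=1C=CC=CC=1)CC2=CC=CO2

7

Molecular formula from the SMILES: C14H16O.
DoU = (2C + 2 + N − H − X)/2 = (2·14 + 2 + 0 − 16 − 0)/2 = 14/2 = 7.
(Structurally: 2 ring(s) + 5 π bond(s) = 7.)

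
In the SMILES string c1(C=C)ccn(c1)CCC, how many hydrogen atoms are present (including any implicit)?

13

Hydrogens are implicit in SMILES; fill each atom to its normal valence:
  3 × C: 2 H each → 6
  3 × C (aromatic): 1 H each → 3
  1 × C: 3 H
  1 × C: 1 H
  1 × C (aromatic): no H
  1 × N (aromatic): no H
  Total hydrogens = 13.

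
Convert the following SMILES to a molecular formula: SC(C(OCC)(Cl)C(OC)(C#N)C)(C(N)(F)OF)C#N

C10H14ClF2N3O3S

Heavy atoms from the SMILES: 10 C, 1 Cl, 2 F, 3 N, 3 O, 1 S.
Implicit hydrogens by atom environment:
  6 × C: no H
  3 × C: 3 H each → 9
  3 × O: no H
  2 × F: no H
  2 × N: no H
  1 × C: 2 H
  1 × Cl: no H
  1 × N: 2 H
  1 × S: 1 H
  Total hydrogens = 14.
Molecular formula: C10H14ClF2N3O3S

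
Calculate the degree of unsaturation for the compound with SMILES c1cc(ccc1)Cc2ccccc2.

8

Molecular formula from the SMILES: C13H12.
DoU = (2C + 2 + N − H − X)/2 = (2·13 + 2 + 0 − 12 − 0)/2 = 16/2 = 8.
(Structurally: 2 ring(s) + 6 π bond(s) = 8.)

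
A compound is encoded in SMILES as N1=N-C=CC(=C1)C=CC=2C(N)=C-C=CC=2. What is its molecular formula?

C12H11N3

Heavy atoms from the SMILES: 12 C, 3 N.
Implicit hydrogens by atom environment:
  7 × C (aromatic): 1 H each → 7
  3 × C (aromatic): no H
  2 × C: 1 H each → 2
  2 × N (aromatic): no H
  1 × N: 2 H
  Total hydrogens = 11.
Molecular formula: C12H11N3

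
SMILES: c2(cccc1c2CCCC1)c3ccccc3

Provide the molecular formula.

Heavy atoms from the SMILES: 16 C.
Implicit hydrogens by atom environment:
  8 × C (aromatic): 1 H each → 8
  4 × C: 2 H each → 8
  4 × C (aromatic): no H
  Total hydrogens = 16.
Molecular formula: C16H16

C16H16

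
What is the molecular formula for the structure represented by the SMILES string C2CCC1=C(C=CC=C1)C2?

Heavy atoms from the SMILES: 10 C.
Implicit hydrogens by atom environment:
  4 × C: 2 H each → 8
  4 × C (aromatic): 1 H each → 4
  2 × C (aromatic): no H
  Total hydrogens = 12.
Molecular formula: C10H12

C10H12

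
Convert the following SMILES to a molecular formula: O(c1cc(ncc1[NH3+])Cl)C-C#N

Heavy atoms from the SMILES: 7 C, 1 Cl, 3 N, 1 O.
Implicit hydrogens by atom environment:
  3 × C (aromatic): no H
  2 × C (aromatic): 1 H each → 2
  1 × C: 2 H
  1 × C: no H
  1 × Cl: no H
  1 × N (charge +1): 3 H
  1 × N (aromatic): no H
  1 × N: no H
  1 × O: no H
  Total hydrogens = 7.
Net charge +1.
Molecular formula: C7H7ClN3O+

C7H7ClN3O+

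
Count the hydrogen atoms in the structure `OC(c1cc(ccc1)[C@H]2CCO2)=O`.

10

Hydrogens are implicit in SMILES; fill each atom to its normal valence:
  4 × C (aromatic): 1 H each → 4
  2 × C: 2 H each → 4
  2 × C (aromatic): no H
  2 × O: no H
  1 × C: 1 H
  1 × C: no H
  1 × O: 1 H
  Total hydrogens = 10.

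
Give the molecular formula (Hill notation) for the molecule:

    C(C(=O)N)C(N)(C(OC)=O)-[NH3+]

C5H12N3O3+

Heavy atoms from the SMILES: 5 C, 3 N, 3 O.
Implicit hydrogens by atom environment:
  3 × C: no H
  3 × O: no H
  2 × N: 2 H each → 4
  1 × C: 3 H
  1 × C: 2 H
  1 × N (charge +1): 3 H
  Total hydrogens = 12.
Net charge +1.
Molecular formula: C5H12N3O3+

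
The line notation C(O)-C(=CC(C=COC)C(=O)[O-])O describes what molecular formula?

C8H11O5-

Heavy atoms from the SMILES: 8 C, 5 O.
Implicit hydrogens by atom environment:
  4 × C: 1 H each → 4
  2 × C: no H
  2 × O: 1 H each → 2
  2 × O: no H
  1 × C: 3 H
  1 × C: 2 H
  1 × O (charge -1): no H
  Total hydrogens = 11.
Net charge -1.
Molecular formula: C8H11O5-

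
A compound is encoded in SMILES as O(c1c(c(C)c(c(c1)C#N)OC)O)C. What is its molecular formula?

Heavy atoms from the SMILES: 10 C, 1 N, 3 O.
Implicit hydrogens by atom environment:
  5 × C (aromatic): no H
  3 × C: 3 H each → 9
  2 × O: no H
  1 × C (aromatic): 1 H
  1 × C: no H
  1 × N: no H
  1 × O: 1 H
  Total hydrogens = 11.
Molecular formula: C10H11NO3

C10H11NO3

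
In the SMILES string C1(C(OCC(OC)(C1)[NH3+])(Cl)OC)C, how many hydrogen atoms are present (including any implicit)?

17

Hydrogens are implicit in SMILES; fill each atom to its normal valence:
  3 × C: 3 H each → 9
  3 × O: no H
  2 × C: 2 H each → 4
  2 × C: no H
  1 × C: 1 H
  1 × Cl: no H
  1 × N (charge +1): 3 H
  Total hydrogens = 17.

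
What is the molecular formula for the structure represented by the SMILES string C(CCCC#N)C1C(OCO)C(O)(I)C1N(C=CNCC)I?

Heavy atoms from the SMILES: 14 C, 2 I, 3 N, 3 O.
Implicit hydrogens by atom environment:
  6 × C: 2 H each → 12
  5 × C: 1 H each → 5
  2 × C: no H
  2 × I: no H
  2 × N: no H
  2 × O: 1 H each → 2
  1 × C: 3 H
  1 × N: 1 H
  1 × O: no H
  Total hydrogens = 23.
Molecular formula: C14H23I2N3O3

C14H23I2N3O3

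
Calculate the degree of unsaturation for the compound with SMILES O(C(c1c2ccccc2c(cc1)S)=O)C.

Molecular formula from the SMILES: C12H10O2S.
DoU = (2C + 2 + N − H − X)/2 = (2·12 + 2 + 0 − 10 − 0)/2 = 16/2 = 8.
(Structurally: 2 ring(s) + 6 π bond(s) = 8.)

8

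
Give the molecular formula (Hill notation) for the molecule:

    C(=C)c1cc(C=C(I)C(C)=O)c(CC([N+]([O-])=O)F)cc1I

C14H12FI2NO3

Heavy atoms from the SMILES: 14 C, 1 F, 2 I, 1 N, 3 O.
Implicit hydrogens by atom environment:
  4 × C (aromatic): no H
  3 × C: 1 H each → 3
  2 × C: 2 H each → 4
  2 × C (aromatic): 1 H each → 2
  2 × C: no H
  2 × I: no H
  2 × O: no H
  1 × C: 3 H
  1 × F: no H
  1 × N (charge +1): no H
  1 × O (charge -1): no H
  Total hydrogens = 12.
Molecular formula: C14H12FI2NO3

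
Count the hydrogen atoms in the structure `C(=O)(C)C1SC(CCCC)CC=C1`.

Hydrogens are implicit in SMILES; fill each atom to its normal valence:
  4 × C: 2 H each → 8
  4 × C: 1 H each → 4
  2 × C: 3 H each → 6
  1 × C: no H
  1 × O: no H
  1 × S: no H
  Total hydrogens = 18.

18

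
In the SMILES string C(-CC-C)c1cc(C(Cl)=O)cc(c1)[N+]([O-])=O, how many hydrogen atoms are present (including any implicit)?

12

Hydrogens are implicit in SMILES; fill each atom to its normal valence:
  3 × C: 2 H each → 6
  3 × C (aromatic): 1 H each → 3
  3 × C (aromatic): no H
  2 × O: no H
  1 × C: 3 H
  1 × C: no H
  1 × Cl: no H
  1 × N (charge +1): no H
  1 × O (charge -1): no H
  Total hydrogens = 12.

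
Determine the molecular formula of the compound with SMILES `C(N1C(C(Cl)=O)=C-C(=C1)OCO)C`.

C8H10ClNO3

Heavy atoms from the SMILES: 8 C, 1 Cl, 1 N, 3 O.
Implicit hydrogens by atom environment:
  2 × C: 2 H each → 4
  2 × C (aromatic): 1 H each → 2
  2 × C (aromatic): no H
  2 × O: no H
  1 × C: 3 H
  1 × C: no H
  1 × Cl: no H
  1 × N (aromatic): no H
  1 × O: 1 H
  Total hydrogens = 10.
Molecular formula: C8H10ClNO3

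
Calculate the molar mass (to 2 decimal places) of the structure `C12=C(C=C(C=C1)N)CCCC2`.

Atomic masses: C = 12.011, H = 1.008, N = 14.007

Molecular formula: C10H13N.
M = 10×12.011 + 13×1.008 + 1×14.007 = 147.22 g/mol.

147.22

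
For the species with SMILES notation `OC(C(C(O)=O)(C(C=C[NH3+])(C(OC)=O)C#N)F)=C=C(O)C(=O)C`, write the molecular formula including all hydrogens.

C13H14FN2O7+

Heavy atoms from the SMILES: 13 C, 1 F, 2 N, 7 O.
Implicit hydrogens by atom environment:
  9 × C: no H
  4 × O: no H
  3 × O: 1 H each → 3
  2 × C: 3 H each → 6
  2 × C: 1 H each → 2
  1 × F: no H
  1 × N (charge +1): 3 H
  1 × N: no H
  Total hydrogens = 14.
Net charge +1.
Molecular formula: C13H14FN2O7+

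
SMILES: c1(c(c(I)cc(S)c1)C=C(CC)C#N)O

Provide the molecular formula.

Heavy atoms from the SMILES: 11 C, 1 I, 1 N, 1 O, 1 S.
Implicit hydrogens by atom environment:
  4 × C (aromatic): no H
  2 × C (aromatic): 1 H each → 2
  2 × C: no H
  1 × C: 3 H
  1 × C: 2 H
  1 × C: 1 H
  1 × I: no H
  1 × N: no H
  1 × O: 1 H
  1 × S: 1 H
  Total hydrogens = 10.
Molecular formula: C11H10INOS

C11H10INOS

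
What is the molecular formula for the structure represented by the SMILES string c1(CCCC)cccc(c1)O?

C10H14O

Heavy atoms from the SMILES: 10 C, 1 O.
Implicit hydrogens by atom environment:
  4 × C (aromatic): 1 H each → 4
  3 × C: 2 H each → 6
  2 × C (aromatic): no H
  1 × C: 3 H
  1 × O: 1 H
  Total hydrogens = 14.
Molecular formula: C10H14O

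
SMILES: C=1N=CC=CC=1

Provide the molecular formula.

Heavy atoms from the SMILES: 5 C, 1 N.
Implicit hydrogens by atom environment:
  5 × C (aromatic): 1 H each → 5
  1 × N (aromatic): no H
  Total hydrogens = 5.
Molecular formula: C5H5N

C5H5N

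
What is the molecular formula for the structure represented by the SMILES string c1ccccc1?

Heavy atoms from the SMILES: 6 C.
Implicit hydrogens by atom environment:
  6 × C (aromatic): 1 H each → 6
  Total hydrogens = 6.
Molecular formula: C6H6

C6H6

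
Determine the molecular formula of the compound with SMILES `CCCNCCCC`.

C7H17N

Heavy atoms from the SMILES: 7 C, 1 N.
Implicit hydrogens by atom environment:
  5 × C: 2 H each → 10
  2 × C: 3 H each → 6
  1 × N: 1 H
  Total hydrogens = 17.
Molecular formula: C7H17N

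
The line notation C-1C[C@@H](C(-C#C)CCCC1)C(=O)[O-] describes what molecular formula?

C11H15O2-

Heavy atoms from the SMILES: 11 C, 2 O.
Implicit hydrogens by atom environment:
  6 × C: 2 H each → 12
  3 × C: 1 H each → 3
  2 × C: no H
  1 × O: no H
  1 × O (charge -1): no H
  Total hydrogens = 15.
Net charge -1.
Molecular formula: C11H15O2-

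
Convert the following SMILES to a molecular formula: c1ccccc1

Heavy atoms from the SMILES: 6 C.
Implicit hydrogens by atom environment:
  6 × C (aromatic): 1 H each → 6
  Total hydrogens = 6.
Molecular formula: C6H6

C6H6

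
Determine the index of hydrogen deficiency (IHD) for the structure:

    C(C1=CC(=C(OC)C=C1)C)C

Molecular formula from the SMILES: C10H14O.
DoU = (2C + 2 + N − H − X)/2 = (2·10 + 2 + 0 − 14 − 0)/2 = 8/2 = 4.
(Structurally: 1 ring(s) + 3 π bond(s) = 4.)

4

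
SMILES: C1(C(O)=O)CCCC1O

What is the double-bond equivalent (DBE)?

Molecular formula from the SMILES: C6H10O3.
DoU = (2C + 2 + N − H − X)/2 = (2·6 + 2 + 0 − 10 − 0)/2 = 4/2 = 2.
(Structurally: 1 ring(s) + 1 π bond(s) = 2.)

2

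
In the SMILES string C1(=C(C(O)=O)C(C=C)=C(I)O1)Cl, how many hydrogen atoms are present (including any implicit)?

4

Hydrogens are implicit in SMILES; fill each atom to its normal valence:
  4 × C (aromatic): no H
  1 × C: 2 H
  1 × C: 1 H
  1 × C: no H
  1 × Cl: no H
  1 × I: no H
  1 × O: 1 H
  1 × O (aromatic): no H
  1 × O: no H
  Total hydrogens = 4.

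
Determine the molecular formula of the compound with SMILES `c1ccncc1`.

Heavy atoms from the SMILES: 5 C, 1 N.
Implicit hydrogens by atom environment:
  5 × C (aromatic): 1 H each → 5
  1 × N (aromatic): no H
  Total hydrogens = 5.
Molecular formula: C5H5N

C5H5N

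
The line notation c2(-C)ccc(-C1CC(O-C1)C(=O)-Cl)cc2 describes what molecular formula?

C12H13ClO2

Heavy atoms from the SMILES: 12 C, 1 Cl, 2 O.
Implicit hydrogens by atom environment:
  4 × C (aromatic): 1 H each → 4
  2 × C: 2 H each → 4
  2 × C: 1 H each → 2
  2 × C (aromatic): no H
  2 × O: no H
  1 × C: 3 H
  1 × C: no H
  1 × Cl: no H
  Total hydrogens = 13.
Molecular formula: C12H13ClO2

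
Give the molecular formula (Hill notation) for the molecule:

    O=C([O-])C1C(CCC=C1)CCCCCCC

Heavy atoms from the SMILES: 14 C, 2 O.
Implicit hydrogens by atom environment:
  8 × C: 2 H each → 16
  4 × C: 1 H each → 4
  1 × C: 3 H
  1 × C: no H
  1 × O: no H
  1 × O (charge -1): no H
  Total hydrogens = 23.
Net charge -1.
Molecular formula: C14H23O2-

C14H23O2-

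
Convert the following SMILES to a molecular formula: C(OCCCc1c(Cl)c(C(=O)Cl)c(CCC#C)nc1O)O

Heavy atoms from the SMILES: 14 C, 2 Cl, 1 N, 4 O.
Implicit hydrogens by atom environment:
  6 × C: 2 H each → 12
  5 × C (aromatic): no H
  2 × C: no H
  2 × Cl: no H
  2 × O: 1 H each → 2
  2 × O: no H
  1 × C: 1 H
  1 × N (aromatic): no H
  Total hydrogens = 15.
Molecular formula: C14H15Cl2NO4

C14H15Cl2NO4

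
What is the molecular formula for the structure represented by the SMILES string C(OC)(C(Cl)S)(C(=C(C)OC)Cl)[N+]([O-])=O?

C7H11Cl2NO4S

Heavy atoms from the SMILES: 7 C, 2 Cl, 1 N, 4 O, 1 S.
Implicit hydrogens by atom environment:
  3 × C: 3 H each → 9
  3 × C: no H
  3 × O: no H
  2 × Cl: no H
  1 × C: 1 H
  1 × N (charge +1): no H
  1 × O (charge -1): no H
  1 × S: 1 H
  Total hydrogens = 11.
Molecular formula: C7H11Cl2NO4S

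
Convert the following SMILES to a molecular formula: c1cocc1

C4H4O

Heavy atoms from the SMILES: 4 C, 1 O.
Implicit hydrogens by atom environment:
  4 × C (aromatic): 1 H each → 4
  1 × O (aromatic): no H
  Total hydrogens = 4.
Molecular formula: C4H4O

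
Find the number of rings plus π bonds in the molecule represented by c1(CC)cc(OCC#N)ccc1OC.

Molecular formula from the SMILES: C11H13NO2.
DoU = (2C + 2 + N − H − X)/2 = (2·11 + 2 + 1 − 13 − 0)/2 = 12/2 = 6.
(Structurally: 1 ring(s) + 5 π bond(s) = 6.)

6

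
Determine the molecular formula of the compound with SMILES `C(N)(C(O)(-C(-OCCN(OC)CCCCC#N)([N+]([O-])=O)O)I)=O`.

Heavy atoms from the SMILES: 11 C, 1 I, 4 N, 7 O.
Implicit hydrogens by atom environment:
  6 × C: 2 H each → 12
  4 × C: no H
  4 × O: no H
  2 × N: no H
  2 × O: 1 H each → 2
  1 × C: 3 H
  1 × I: no H
  1 × N: 2 H
  1 × N (charge +1): no H
  1 × O (charge -1): no H
  Total hydrogens = 19.
Molecular formula: C11H19IN4O7

C11H19IN4O7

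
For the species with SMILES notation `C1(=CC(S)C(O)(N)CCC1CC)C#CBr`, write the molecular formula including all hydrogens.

C11H16BrNOS

Heavy atoms from the SMILES: 1 Br, 11 C, 1 N, 1 O, 1 S.
Implicit hydrogens by atom environment:
  4 × C: no H
  3 × C: 2 H each → 6
  3 × C: 1 H each → 3
  1 × Br: no H
  1 × C: 3 H
  1 × N: 2 H
  1 × O: 1 H
  1 × S: 1 H
  Total hydrogens = 16.
Molecular formula: C11H16BrNOS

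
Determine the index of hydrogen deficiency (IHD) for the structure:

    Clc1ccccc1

4

Molecular formula from the SMILES: C6H5Cl.
DoU = (2C + 2 + N − H − X)/2 = (2·6 + 2 + 0 − 5 − 1)/2 = 8/2 = 4.
(Structurally: 1 ring(s) + 3 π bond(s) = 4.)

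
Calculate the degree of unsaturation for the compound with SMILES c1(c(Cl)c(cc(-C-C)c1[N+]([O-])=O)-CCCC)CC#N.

7

Molecular formula from the SMILES: C14H17ClN2O2.
DoU = (2C + 2 + N − H − X)/2 = (2·14 + 2 + 2 − 17 − 1)/2 = 14/2 = 7.
(Structurally: 1 ring(s) + 6 π bond(s) = 7.)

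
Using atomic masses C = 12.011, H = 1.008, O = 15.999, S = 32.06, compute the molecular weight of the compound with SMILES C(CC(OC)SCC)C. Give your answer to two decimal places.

148.26

Molecular formula: C7H16OS.
M = 7×12.011 + 16×1.008 + 1×15.999 + 1×32.06 = 148.26 g/mol.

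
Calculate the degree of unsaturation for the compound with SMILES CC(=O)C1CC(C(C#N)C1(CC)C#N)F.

Molecular formula from the SMILES: C11H13FN2O.
DoU = (2C + 2 + N − H − X)/2 = (2·11 + 2 + 2 − 13 − 1)/2 = 12/2 = 6.
(Structurally: 1 ring(s) + 5 π bond(s) = 6.)

6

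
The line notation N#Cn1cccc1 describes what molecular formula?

C5H4N2

Heavy atoms from the SMILES: 5 C, 2 N.
Implicit hydrogens by atom environment:
  4 × C (aromatic): 1 H each → 4
  1 × C: no H
  1 × N (aromatic): no H
  1 × N: no H
  Total hydrogens = 4.
Molecular formula: C5H4N2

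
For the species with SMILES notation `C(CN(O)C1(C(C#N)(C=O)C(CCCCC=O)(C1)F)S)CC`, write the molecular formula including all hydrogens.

C15H23FN2O3S

Heavy atoms from the SMILES: 15 C, 1 F, 2 N, 3 O, 1 S.
Implicit hydrogens by atom environment:
  8 × C: 2 H each → 16
  4 × C: no H
  2 × C: 1 H each → 2
  2 × N: no H
  2 × O: no H
  1 × C: 3 H
  1 × F: no H
  1 × O: 1 H
  1 × S: 1 H
  Total hydrogens = 23.
Molecular formula: C15H23FN2O3S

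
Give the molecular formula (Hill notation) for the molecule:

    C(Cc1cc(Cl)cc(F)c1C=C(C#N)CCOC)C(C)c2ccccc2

Heavy atoms from the SMILES: 22 C, 1 Cl, 1 F, 1 N, 1 O.
Implicit hydrogens by atom environment:
  7 × C (aromatic): 1 H each → 7
  5 × C (aromatic): no H
  4 × C: 2 H each → 8
  2 × C: 3 H each → 6
  2 × C: 1 H each → 2
  2 × C: no H
  1 × Cl: no H
  1 × F: no H
  1 × N: no H
  1 × O: no H
  Total hydrogens = 23.
Molecular formula: C22H23ClFNO

C22H23ClFNO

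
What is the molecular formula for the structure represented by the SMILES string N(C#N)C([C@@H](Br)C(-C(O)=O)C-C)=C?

C8H11BrN2O2

Heavy atoms from the SMILES: 1 Br, 8 C, 2 N, 2 O.
Implicit hydrogens by atom environment:
  3 × C: no H
  2 × C: 2 H each → 4
  2 × C: 1 H each → 2
  1 × Br: no H
  1 × C: 3 H
  1 × N: 1 H
  1 × N: no H
  1 × O: 1 H
  1 × O: no H
  Total hydrogens = 11.
Molecular formula: C8H11BrN2O2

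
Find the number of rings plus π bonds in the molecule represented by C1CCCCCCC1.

1

Molecular formula from the SMILES: C8H16.
DoU = (2C + 2 + N − H − X)/2 = (2·8 + 2 + 0 − 16 − 0)/2 = 2/2 = 1.
(Structurally: 1 ring(s) + 0 π bond(s) = 1.)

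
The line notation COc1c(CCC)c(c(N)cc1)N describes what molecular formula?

Heavy atoms from the SMILES: 10 C, 2 N, 1 O.
Implicit hydrogens by atom environment:
  4 × C (aromatic): no H
  2 × C: 3 H each → 6
  2 × C: 2 H each → 4
  2 × C (aromatic): 1 H each → 2
  2 × N: 2 H each → 4
  1 × O: no H
  Total hydrogens = 16.
Molecular formula: C10H16N2O

C10H16N2O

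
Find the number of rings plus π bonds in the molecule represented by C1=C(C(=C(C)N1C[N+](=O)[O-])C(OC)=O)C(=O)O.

Molecular formula from the SMILES: C9H10N2O6.
DoU = (2C + 2 + N − H − X)/2 = (2·9 + 2 + 2 − 10 − 0)/2 = 12/2 = 6.
(Structurally: 1 ring(s) + 5 π bond(s) = 6.)

6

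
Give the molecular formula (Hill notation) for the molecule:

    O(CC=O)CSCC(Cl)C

C6H11ClO2S

Heavy atoms from the SMILES: 6 C, 1 Cl, 2 O, 1 S.
Implicit hydrogens by atom environment:
  3 × C: 2 H each → 6
  2 × C: 1 H each → 2
  2 × O: no H
  1 × C: 3 H
  1 × Cl: no H
  1 × S: no H
  Total hydrogens = 11.
Molecular formula: C6H11ClO2S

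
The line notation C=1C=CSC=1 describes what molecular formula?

Heavy atoms from the SMILES: 4 C, 1 S.
Implicit hydrogens by atom environment:
  4 × C (aromatic): 1 H each → 4
  1 × S (aromatic): no H
  Total hydrogens = 4.
Molecular formula: C4H4S

C4H4S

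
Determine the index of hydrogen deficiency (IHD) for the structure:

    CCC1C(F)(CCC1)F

1

Molecular formula from the SMILES: C7H12F2.
DoU = (2C + 2 + N − H − X)/2 = (2·7 + 2 + 0 − 12 − 2)/2 = 2/2 = 1.
(Structurally: 1 ring(s) + 0 π bond(s) = 1.)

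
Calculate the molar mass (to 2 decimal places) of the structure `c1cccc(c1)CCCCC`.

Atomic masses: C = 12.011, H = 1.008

148.25

Molecular formula: C11H16.
M = 11×12.011 + 16×1.008 = 148.25 g/mol.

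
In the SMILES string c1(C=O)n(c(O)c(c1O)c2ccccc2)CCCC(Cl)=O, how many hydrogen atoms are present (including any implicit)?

Hydrogens are implicit in SMILES; fill each atom to its normal valence:
  5 × C (aromatic): 1 H each → 5
  5 × C (aromatic): no H
  3 × C: 2 H each → 6
  2 × O: 1 H each → 2
  2 × O: no H
  1 × C: 1 H
  1 × C: no H
  1 × Cl: no H
  1 × N (aromatic): no H
  Total hydrogens = 14.

14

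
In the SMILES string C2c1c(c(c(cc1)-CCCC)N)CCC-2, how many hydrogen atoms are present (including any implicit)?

21

Hydrogens are implicit in SMILES; fill each atom to its normal valence:
  7 × C: 2 H each → 14
  4 × C (aromatic): no H
  2 × C (aromatic): 1 H each → 2
  1 × C: 3 H
  1 × N: 2 H
  Total hydrogens = 21.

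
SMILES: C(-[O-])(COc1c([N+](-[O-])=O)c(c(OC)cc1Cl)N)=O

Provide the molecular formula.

Heavy atoms from the SMILES: 9 C, 1 Cl, 2 N, 6 O.
Implicit hydrogens by atom environment:
  5 × C (aromatic): no H
  4 × O: no H
  2 × O (charge -1): no H
  1 × C: 3 H
  1 × C: 2 H
  1 × C (aromatic): 1 H
  1 × C: no H
  1 × Cl: no H
  1 × N: 2 H
  1 × N (charge +1): no H
  Total hydrogens = 8.
Net charge -1.
Molecular formula: C9H8ClN2O6-

C9H8ClN2O6-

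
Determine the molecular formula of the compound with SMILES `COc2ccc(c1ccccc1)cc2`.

C13H12O

Heavy atoms from the SMILES: 13 C, 1 O.
Implicit hydrogens by atom environment:
  9 × C (aromatic): 1 H each → 9
  3 × C (aromatic): no H
  1 × C: 3 H
  1 × O: no H
  Total hydrogens = 12.
Molecular formula: C13H12O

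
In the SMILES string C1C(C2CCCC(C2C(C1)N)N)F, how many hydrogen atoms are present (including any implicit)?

19

Hydrogens are implicit in SMILES; fill each atom to its normal valence:
  5 × C: 2 H each → 10
  5 × C: 1 H each → 5
  2 × N: 2 H each → 4
  1 × F: no H
  Total hydrogens = 19.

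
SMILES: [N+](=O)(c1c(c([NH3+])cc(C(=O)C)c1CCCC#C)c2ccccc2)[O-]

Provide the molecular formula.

C19H19N2O3+

Heavy atoms from the SMILES: 19 C, 2 N, 3 O.
Implicit hydrogens by atom environment:
  6 × C (aromatic): 1 H each → 6
  6 × C (aromatic): no H
  3 × C: 2 H each → 6
  2 × C: no H
  2 × O: no H
  1 × C: 3 H
  1 × C: 1 H
  1 × N (charge +1): 3 H
  1 × N (charge +1): no H
  1 × O (charge -1): no H
  Total hydrogens = 19.
Net charge +1.
Molecular formula: C19H19N2O3+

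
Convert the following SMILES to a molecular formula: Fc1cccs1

C4H3FS

Heavy atoms from the SMILES: 4 C, 1 F, 1 S.
Implicit hydrogens by atom environment:
  3 × C (aromatic): 1 H each → 3
  1 × C (aromatic): no H
  1 × F: no H
  1 × S (aromatic): no H
  Total hydrogens = 3.
Molecular formula: C4H3FS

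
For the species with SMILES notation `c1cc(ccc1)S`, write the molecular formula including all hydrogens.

Heavy atoms from the SMILES: 6 C, 1 S.
Implicit hydrogens by atom environment:
  5 × C (aromatic): 1 H each → 5
  1 × C (aromatic): no H
  1 × S: 1 H
  Total hydrogens = 6.
Molecular formula: C6H6S

C6H6S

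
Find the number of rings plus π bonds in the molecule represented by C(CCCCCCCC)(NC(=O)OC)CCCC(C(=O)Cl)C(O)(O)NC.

Molecular formula from the SMILES: C18H35ClN2O5.
DoU = (2C + 2 + N − H − X)/2 = (2·18 + 2 + 2 − 35 − 1)/2 = 4/2 = 2.
(Structurally: 0 ring(s) + 2 π bond(s) = 2.)

2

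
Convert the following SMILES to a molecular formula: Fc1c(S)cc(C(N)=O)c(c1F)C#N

C8H4F2N2OS

Heavy atoms from the SMILES: 8 C, 2 F, 2 N, 1 O, 1 S.
Implicit hydrogens by atom environment:
  5 × C (aromatic): no H
  2 × C: no H
  2 × F: no H
  1 × C (aromatic): 1 H
  1 × N: 2 H
  1 × N: no H
  1 × O: no H
  1 × S: 1 H
  Total hydrogens = 4.
Molecular formula: C8H4F2N2OS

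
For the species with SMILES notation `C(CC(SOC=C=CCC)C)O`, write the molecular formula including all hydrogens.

Heavy atoms from the SMILES: 9 C, 2 O, 1 S.
Implicit hydrogens by atom environment:
  3 × C: 2 H each → 6
  3 × C: 1 H each → 3
  2 × C: 3 H each → 6
  1 × C: no H
  1 × O: 1 H
  1 × O: no H
  1 × S: no H
  Total hydrogens = 16.
Molecular formula: C9H16O2S

C9H16O2S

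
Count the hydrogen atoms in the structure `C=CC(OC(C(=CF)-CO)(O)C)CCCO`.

19

Hydrogens are implicit in SMILES; fill each atom to its normal valence:
  5 × C: 2 H each → 10
  3 × C: 1 H each → 3
  3 × O: 1 H each → 3
  2 × C: no H
  1 × C: 3 H
  1 × F: no H
  1 × O: no H
  Total hydrogens = 19.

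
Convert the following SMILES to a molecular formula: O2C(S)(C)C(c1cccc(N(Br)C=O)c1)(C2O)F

Heavy atoms from the SMILES: 1 Br, 11 C, 1 F, 1 N, 3 O, 1 S.
Implicit hydrogens by atom environment:
  4 × C (aromatic): 1 H each → 4
  2 × C: 1 H each → 2
  2 × C: no H
  2 × C (aromatic): no H
  2 × O: no H
  1 × Br: no H
  1 × C: 3 H
  1 × F: no H
  1 × N: no H
  1 × O: 1 H
  1 × S: 1 H
  Total hydrogens = 11.
Molecular formula: C11H11BrFNO3S

C11H11BrFNO3S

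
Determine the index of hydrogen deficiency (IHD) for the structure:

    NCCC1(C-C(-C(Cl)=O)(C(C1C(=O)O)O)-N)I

Molecular formula from the SMILES: C9H14ClIN2O4.
DoU = (2C + 2 + N − H − X)/2 = (2·9 + 2 + 2 − 14 − 2)/2 = 6/2 = 3.
(Structurally: 1 ring(s) + 2 π bond(s) = 3.)

3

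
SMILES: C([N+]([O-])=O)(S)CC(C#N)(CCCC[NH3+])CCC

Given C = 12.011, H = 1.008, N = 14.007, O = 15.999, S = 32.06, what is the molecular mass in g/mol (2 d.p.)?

260.38

Molecular formula: C11H22N3O2S+.
M = 11×12.011 + 22×1.008 + 3×14.007 + 2×15.999 + 1×32.06 = 260.38 g/mol.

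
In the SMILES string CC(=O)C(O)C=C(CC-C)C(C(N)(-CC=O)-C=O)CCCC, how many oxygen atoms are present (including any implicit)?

4

The symbol for oxygen appears 4 times in the SMILES.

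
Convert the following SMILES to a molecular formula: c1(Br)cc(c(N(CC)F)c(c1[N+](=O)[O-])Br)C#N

Heavy atoms from the SMILES: 2 Br, 9 C, 1 F, 3 N, 2 O.
Implicit hydrogens by atom environment:
  5 × C (aromatic): no H
  2 × Br: no H
  2 × N: no H
  1 × C: 3 H
  1 × C: 2 H
  1 × C (aromatic): 1 H
  1 × C: no H
  1 × F: no H
  1 × N (charge +1): no H
  1 × O: no H
  1 × O (charge -1): no H
  Total hydrogens = 6.
Molecular formula: C9H6Br2FN3O2

C9H6Br2FN3O2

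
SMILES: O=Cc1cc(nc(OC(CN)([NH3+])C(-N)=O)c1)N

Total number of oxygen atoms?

3

The symbol for oxygen appears 3 times in the SMILES.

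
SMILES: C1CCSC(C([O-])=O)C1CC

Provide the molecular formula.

C8H13O2S-

Heavy atoms from the SMILES: 8 C, 2 O, 1 S.
Implicit hydrogens by atom environment:
  4 × C: 2 H each → 8
  2 × C: 1 H each → 2
  1 × C: 3 H
  1 × C: no H
  1 × O: no H
  1 × O (charge -1): no H
  1 × S: no H
  Total hydrogens = 13.
Net charge -1.
Molecular formula: C8H13O2S-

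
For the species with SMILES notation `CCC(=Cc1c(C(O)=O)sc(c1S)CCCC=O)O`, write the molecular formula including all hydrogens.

Heavy atoms from the SMILES: 13 C, 4 O, 2 S.
Implicit hydrogens by atom environment:
  4 × C: 2 H each → 8
  4 × C (aromatic): no H
  2 × C: 1 H each → 2
  2 × C: no H
  2 × O: 1 H each → 2
  2 × O: no H
  1 × C: 3 H
  1 × S: 1 H
  1 × S (aromatic): no H
  Total hydrogens = 16.
Molecular formula: C13H16O4S2

C13H16O4S2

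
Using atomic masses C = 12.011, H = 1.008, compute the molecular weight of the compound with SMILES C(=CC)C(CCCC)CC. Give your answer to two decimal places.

Molecular formula: C10H20.
M = 10×12.011 + 20×1.008 = 140.27 g/mol.

140.27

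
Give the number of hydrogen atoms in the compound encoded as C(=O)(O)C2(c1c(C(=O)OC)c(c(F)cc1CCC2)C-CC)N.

Hydrogens are implicit in SMILES; fill each atom to its normal valence:
  5 × C: 2 H each → 10
  5 × C (aromatic): no H
  3 × C: no H
  3 × O: no H
  2 × C: 3 H each → 6
  1 × C (aromatic): 1 H
  1 × F: no H
  1 × N: 2 H
  1 × O: 1 H
  Total hydrogens = 20.

20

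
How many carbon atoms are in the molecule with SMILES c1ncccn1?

4

The symbol for carbon appears 4 times in the SMILES. Lowercase c denotes aromatic carbon and counts toward C.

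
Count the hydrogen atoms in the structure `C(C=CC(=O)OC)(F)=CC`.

Hydrogens are implicit in SMILES; fill each atom to its normal valence:
  3 × C: 1 H each → 3
  2 × C: 3 H each → 6
  2 × C: no H
  2 × O: no H
  1 × F: no H
  Total hydrogens = 9.

9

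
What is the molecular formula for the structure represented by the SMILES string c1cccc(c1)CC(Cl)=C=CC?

Heavy atoms from the SMILES: 11 C, 1 Cl.
Implicit hydrogens by atom environment:
  5 × C (aromatic): 1 H each → 5
  2 × C: no H
  1 × C: 3 H
  1 × C: 2 H
  1 × C: 1 H
  1 × C (aromatic): no H
  1 × Cl: no H
  Total hydrogens = 11.
Molecular formula: C11H11Cl

C11H11Cl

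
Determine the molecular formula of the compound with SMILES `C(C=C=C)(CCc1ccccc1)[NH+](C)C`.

C14H20N+

Heavy atoms from the SMILES: 14 C, 1 N.
Implicit hydrogens by atom environment:
  5 × C (aromatic): 1 H each → 5
  3 × C: 2 H each → 6
  2 × C: 3 H each → 6
  2 × C: 1 H each → 2
  1 × C: no H
  1 × C (aromatic): no H
  1 × N (charge +1): 1 H
  Total hydrogens = 20.
Net charge +1.
Molecular formula: C14H20N+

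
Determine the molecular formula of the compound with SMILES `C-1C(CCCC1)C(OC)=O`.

C8H14O2

Heavy atoms from the SMILES: 8 C, 2 O.
Implicit hydrogens by atom environment:
  5 × C: 2 H each → 10
  2 × O: no H
  1 × C: 3 H
  1 × C: 1 H
  1 × C: no H
  Total hydrogens = 14.
Molecular formula: C8H14O2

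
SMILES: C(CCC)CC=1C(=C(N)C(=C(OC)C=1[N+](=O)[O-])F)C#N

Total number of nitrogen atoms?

The symbol for nitrogen appears 3 times in the SMILES.

3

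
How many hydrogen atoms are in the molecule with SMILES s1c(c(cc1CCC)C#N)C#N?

8

Hydrogens are implicit in SMILES; fill each atom to its normal valence:
  3 × C (aromatic): no H
  2 × C: 2 H each → 4
  2 × C: no H
  2 × N: no H
  1 × C: 3 H
  1 × C (aromatic): 1 H
  1 × S (aromatic): no H
  Total hydrogens = 8.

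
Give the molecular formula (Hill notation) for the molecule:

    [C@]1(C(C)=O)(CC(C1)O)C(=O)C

Heavy atoms from the SMILES: 8 C, 3 O.
Implicit hydrogens by atom environment:
  3 × C: no H
  2 × C: 3 H each → 6
  2 × C: 2 H each → 4
  2 × O: no H
  1 × C: 1 H
  1 × O: 1 H
  Total hydrogens = 12.
Molecular formula: C8H12O3

C8H12O3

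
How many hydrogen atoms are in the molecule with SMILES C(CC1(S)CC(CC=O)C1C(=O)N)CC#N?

16

Hydrogens are implicit in SMILES; fill each atom to its normal valence:
  5 × C: 2 H each → 10
  3 × C: 1 H each → 3
  3 × C: no H
  2 × O: no H
  1 × N: 2 H
  1 × N: no H
  1 × S: 1 H
  Total hydrogens = 16.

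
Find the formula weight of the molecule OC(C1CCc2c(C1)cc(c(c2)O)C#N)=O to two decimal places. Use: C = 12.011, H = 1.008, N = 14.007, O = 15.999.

217.22

Molecular formula: C12H11NO3.
M = 12×12.011 + 11×1.008 + 1×14.007 + 3×15.999 = 217.22 g/mol.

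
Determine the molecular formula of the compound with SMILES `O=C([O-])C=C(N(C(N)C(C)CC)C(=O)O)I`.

C9H14IN2O4-

Heavy atoms from the SMILES: 9 C, 1 I, 2 N, 4 O.
Implicit hydrogens by atom environment:
  3 × C: 1 H each → 3
  3 × C: no H
  2 × C: 3 H each → 6
  2 × O: no H
  1 × C: 2 H
  1 × I: no H
  1 × N: 2 H
  1 × N: no H
  1 × O: 1 H
  1 × O (charge -1): no H
  Total hydrogens = 14.
Net charge -1.
Molecular formula: C9H14IN2O4-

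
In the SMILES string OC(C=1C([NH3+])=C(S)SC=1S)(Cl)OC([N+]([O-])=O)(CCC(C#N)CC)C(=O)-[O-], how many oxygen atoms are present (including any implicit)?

The symbol for oxygen appears 6 times in the SMILES.

6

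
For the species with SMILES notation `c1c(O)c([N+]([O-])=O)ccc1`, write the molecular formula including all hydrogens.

C6H5NO3

Heavy atoms from the SMILES: 6 C, 1 N, 3 O.
Implicit hydrogens by atom environment:
  4 × C (aromatic): 1 H each → 4
  2 × C (aromatic): no H
  1 × N (charge +1): no H
  1 × O: 1 H
  1 × O: no H
  1 × O (charge -1): no H
  Total hydrogens = 5.
Molecular formula: C6H5NO3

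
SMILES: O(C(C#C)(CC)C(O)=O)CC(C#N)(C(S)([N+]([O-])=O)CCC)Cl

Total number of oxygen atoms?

5

The symbol for oxygen appears 5 times in the SMILES.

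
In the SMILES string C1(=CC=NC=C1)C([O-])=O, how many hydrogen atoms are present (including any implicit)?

4

Hydrogens are implicit in SMILES; fill each atom to its normal valence:
  4 × C (aromatic): 1 H each → 4
  1 × C (aromatic): no H
  1 × C: no H
  1 × N (aromatic): no H
  1 × O: no H
  1 × O (charge -1): no H
  Total hydrogens = 4.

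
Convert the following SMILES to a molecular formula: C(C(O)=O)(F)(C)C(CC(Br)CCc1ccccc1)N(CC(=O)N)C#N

Heavy atoms from the SMILES: 1 Br, 17 C, 1 F, 3 N, 3 O.
Implicit hydrogens by atom environment:
  5 × C (aromatic): 1 H each → 5
  4 × C: 2 H each → 8
  4 × C: no H
  2 × C: 1 H each → 2
  2 × N: no H
  2 × O: no H
  1 × Br: no H
  1 × C: 3 H
  1 × C (aromatic): no H
  1 × F: no H
  1 × N: 2 H
  1 × O: 1 H
  Total hydrogens = 21.
Molecular formula: C17H21BrFN3O3

C17H21BrFN3O3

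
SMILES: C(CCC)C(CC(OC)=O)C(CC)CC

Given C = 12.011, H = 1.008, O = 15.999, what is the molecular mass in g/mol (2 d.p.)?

214.35

Molecular formula: C13H26O2.
M = 13×12.011 + 26×1.008 + 2×15.999 = 214.35 g/mol.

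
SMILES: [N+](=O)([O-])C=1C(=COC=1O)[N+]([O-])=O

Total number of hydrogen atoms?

Hydrogens are implicit in SMILES; fill each atom to its normal valence:
  3 × C (aromatic): no H
  2 × N (charge +1): no H
  2 × O: no H
  2 × O (charge -1): no H
  1 × C (aromatic): 1 H
  1 × O: 1 H
  1 × O (aromatic): no H
  Total hydrogens = 2.

2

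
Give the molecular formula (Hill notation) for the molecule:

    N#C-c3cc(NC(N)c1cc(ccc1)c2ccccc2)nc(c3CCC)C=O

Heavy atoms from the SMILES: 23 C, 4 N, 1 O.
Implicit hydrogens by atom environment:
  10 × C (aromatic): 1 H each → 10
  7 × C (aromatic): no H
  2 × C: 2 H each → 4
  2 × C: 1 H each → 2
  1 × C: 3 H
  1 × C: no H
  1 × N: 2 H
  1 × N: 1 H
  1 × N (aromatic): no H
  1 × N: no H
  1 × O: no H
  Total hydrogens = 22.
Molecular formula: C23H22N4O

C23H22N4O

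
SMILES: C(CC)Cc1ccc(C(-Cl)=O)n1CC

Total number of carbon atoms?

11

The symbol for carbon appears 11 times in the SMILES. Lowercase c denotes aromatic carbon and counts toward C.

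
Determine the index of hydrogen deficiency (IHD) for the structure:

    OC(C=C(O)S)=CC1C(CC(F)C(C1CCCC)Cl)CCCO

3

Molecular formula from the SMILES: C17H28ClFO3S.
DoU = (2C + 2 + N − H − X)/2 = (2·17 + 2 + 0 − 28 − 2)/2 = 6/2 = 3.
(Structurally: 1 ring(s) + 2 π bond(s) = 3.)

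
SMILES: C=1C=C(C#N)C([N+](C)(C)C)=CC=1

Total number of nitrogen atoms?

2

The symbol for nitrogen appears 2 times in the SMILES.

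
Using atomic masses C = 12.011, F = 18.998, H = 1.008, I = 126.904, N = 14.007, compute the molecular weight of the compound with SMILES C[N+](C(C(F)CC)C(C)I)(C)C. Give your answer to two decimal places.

Molecular formula: C9H20FIN+.
M = 9×12.011 + 1×18.998 + 20×1.008 + 1×126.904 + 1×14.007 = 288.17 g/mol.

288.17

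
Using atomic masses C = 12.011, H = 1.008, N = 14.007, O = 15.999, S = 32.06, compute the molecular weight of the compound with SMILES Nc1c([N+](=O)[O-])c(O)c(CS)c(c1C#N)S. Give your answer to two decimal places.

Molecular formula: C8H7N3O3S2.
M = 8×12.011 + 7×1.008 + 3×14.007 + 3×15.999 + 2×32.06 = 257.28 g/mol.

257.28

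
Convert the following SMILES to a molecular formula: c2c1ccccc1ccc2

Heavy atoms from the SMILES: 10 C.
Implicit hydrogens by atom environment:
  8 × C (aromatic): 1 H each → 8
  2 × C (aromatic): no H
  Total hydrogens = 8.
Molecular formula: C10H8

C10H8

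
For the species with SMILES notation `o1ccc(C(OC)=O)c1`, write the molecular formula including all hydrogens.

Heavy atoms from the SMILES: 6 C, 3 O.
Implicit hydrogens by atom environment:
  3 × C (aromatic): 1 H each → 3
  2 × O: no H
  1 × C: 3 H
  1 × C (aromatic): no H
  1 × C: no H
  1 × O (aromatic): no H
  Total hydrogens = 6.
Molecular formula: C6H6O3

C6H6O3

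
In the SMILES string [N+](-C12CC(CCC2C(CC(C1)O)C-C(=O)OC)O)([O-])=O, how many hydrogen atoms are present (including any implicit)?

Hydrogens are implicit in SMILES; fill each atom to its normal valence:
  6 × C: 2 H each → 12
  4 × C: 1 H each → 4
  3 × O: no H
  2 × C: no H
  2 × O: 1 H each → 2
  1 × C: 3 H
  1 × N (charge +1): no H
  1 × O (charge -1): no H
  Total hydrogens = 21.

21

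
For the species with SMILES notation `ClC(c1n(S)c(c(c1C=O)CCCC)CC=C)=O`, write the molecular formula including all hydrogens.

C13H16ClNO2S

Heavy atoms from the SMILES: 13 C, 1 Cl, 1 N, 2 O, 1 S.
Implicit hydrogens by atom environment:
  5 × C: 2 H each → 10
  4 × C (aromatic): no H
  2 × C: 1 H each → 2
  2 × O: no H
  1 × C: 3 H
  1 × C: no H
  1 × Cl: no H
  1 × N (aromatic): no H
  1 × S: 1 H
  Total hydrogens = 16.
Molecular formula: C13H16ClNO2S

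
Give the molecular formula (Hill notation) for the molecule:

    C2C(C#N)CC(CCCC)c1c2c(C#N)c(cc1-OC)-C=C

Heavy atoms from the SMILES: 19 C, 2 N, 1 O.
Implicit hydrogens by atom environment:
  6 × C: 2 H each → 12
  5 × C (aromatic): no H
  3 × C: 1 H each → 3
  2 × C: 3 H each → 6
  2 × C: no H
  2 × N: no H
  1 × C (aromatic): 1 H
  1 × O: no H
  Total hydrogens = 22.
Molecular formula: C19H22N2O

C19H22N2O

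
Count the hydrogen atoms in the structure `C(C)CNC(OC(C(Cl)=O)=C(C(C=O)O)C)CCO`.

20

Hydrogens are implicit in SMILES; fill each atom to its normal valence:
  4 × C: 2 H each → 8
  3 × C: 1 H each → 3
  3 × C: no H
  3 × O: no H
  2 × C: 3 H each → 6
  2 × O: 1 H each → 2
  1 × Cl: no H
  1 × N: 1 H
  Total hydrogens = 20.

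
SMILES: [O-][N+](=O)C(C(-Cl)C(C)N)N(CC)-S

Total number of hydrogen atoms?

Hydrogens are implicit in SMILES; fill each atom to its normal valence:
  3 × C: 1 H each → 3
  2 × C: 3 H each → 6
  1 × C: 2 H
  1 × Cl: no H
  1 × N: 2 H
  1 × N: no H
  1 × N (charge +1): no H
  1 × O: no H
  1 × O (charge -1): no H
  1 × S: 1 H
  Total hydrogens = 14.

14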